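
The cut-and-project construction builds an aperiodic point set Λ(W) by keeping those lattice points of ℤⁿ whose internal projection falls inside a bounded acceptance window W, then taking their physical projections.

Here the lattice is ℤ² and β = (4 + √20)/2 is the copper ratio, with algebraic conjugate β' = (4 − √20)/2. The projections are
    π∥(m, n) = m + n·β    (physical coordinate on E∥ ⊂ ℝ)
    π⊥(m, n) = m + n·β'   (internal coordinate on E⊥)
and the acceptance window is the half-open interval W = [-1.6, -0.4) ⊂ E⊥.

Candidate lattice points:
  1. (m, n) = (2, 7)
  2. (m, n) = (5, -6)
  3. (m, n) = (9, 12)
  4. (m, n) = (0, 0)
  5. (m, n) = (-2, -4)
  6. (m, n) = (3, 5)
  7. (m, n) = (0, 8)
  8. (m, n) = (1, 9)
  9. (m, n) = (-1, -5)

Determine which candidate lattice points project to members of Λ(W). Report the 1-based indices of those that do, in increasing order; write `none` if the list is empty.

β' = (4−√20)/2 ≈ -0.236068.
[1] lift (2,7): star map gives 0.347524; window check -1.6 ≤ 0.347524 < -0.4 is false → out
[2] lift (5,-6): star map gives 6.416408; window check -1.6 ≤ 6.416408 < -0.4 is false → out
[3] lift (9,12): star map gives 6.167184; window check -1.6 ≤ 6.167184 < -0.4 is false → out
[4] lift (0,0): star map gives 0.000000; window check -1.6 ≤ 0.000000 < -0.4 is false → out
[5] lift (-2,-4): star map gives -1.055728; window check -1.6 ≤ -1.055728 < -0.4 is true → IN Λ
[6] lift (3,5): star map gives 1.819660; window check -1.6 ≤ 1.819660 < -0.4 is false → out
[7] lift (0,8): star map gives -1.888544; window check -1.6 ≤ -1.888544 < -0.4 is false → out
[8] lift (1,9): star map gives -1.124612; window check -1.6 ≤ -1.124612 < -0.4 is true → IN Λ
[9] lift (-1,-5): star map gives 0.180340; window check -1.6 ≤ 0.180340 < -0.4 is false → out

5, 8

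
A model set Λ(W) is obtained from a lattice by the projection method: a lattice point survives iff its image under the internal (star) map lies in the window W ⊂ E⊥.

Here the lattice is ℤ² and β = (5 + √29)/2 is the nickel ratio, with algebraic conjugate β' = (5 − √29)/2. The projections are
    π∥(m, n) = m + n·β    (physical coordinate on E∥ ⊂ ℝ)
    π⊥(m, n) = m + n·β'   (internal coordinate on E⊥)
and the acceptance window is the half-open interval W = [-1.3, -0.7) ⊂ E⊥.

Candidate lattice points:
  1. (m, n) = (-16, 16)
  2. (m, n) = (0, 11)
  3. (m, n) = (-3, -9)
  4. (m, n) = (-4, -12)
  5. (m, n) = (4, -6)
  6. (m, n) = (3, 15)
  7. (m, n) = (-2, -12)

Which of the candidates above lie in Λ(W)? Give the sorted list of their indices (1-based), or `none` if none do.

β' = (5−√29)/2 ≈ -0.1926.
[1] lift (-16,16): star map gives -19.0813; window check -1.3 ≤ -19.0813 < -0.7 is false → out
[2] lift (0,11): star map gives -2.1184; window check -1.3 ≤ -2.1184 < -0.7 is false → out
[3] lift (-3,-9): star map gives -1.2668; window check -1.3 ≤ -1.2668 < -0.7 is true → IN Λ
[4] lift (-4,-12): star map gives -1.6890; window check -1.3 ≤ -1.6890 < -0.7 is false → out
[5] lift (4,-6): star map gives 5.1555; window check -1.3 ≤ 5.1555 < -0.7 is false → out
[6] lift (3,15): star map gives 0.1113; window check -1.3 ≤ 0.1113 < -0.7 is false → out
[7] lift (-2,-12): star map gives 0.3110; window check -1.3 ≤ 0.3110 < -0.7 is false → out

3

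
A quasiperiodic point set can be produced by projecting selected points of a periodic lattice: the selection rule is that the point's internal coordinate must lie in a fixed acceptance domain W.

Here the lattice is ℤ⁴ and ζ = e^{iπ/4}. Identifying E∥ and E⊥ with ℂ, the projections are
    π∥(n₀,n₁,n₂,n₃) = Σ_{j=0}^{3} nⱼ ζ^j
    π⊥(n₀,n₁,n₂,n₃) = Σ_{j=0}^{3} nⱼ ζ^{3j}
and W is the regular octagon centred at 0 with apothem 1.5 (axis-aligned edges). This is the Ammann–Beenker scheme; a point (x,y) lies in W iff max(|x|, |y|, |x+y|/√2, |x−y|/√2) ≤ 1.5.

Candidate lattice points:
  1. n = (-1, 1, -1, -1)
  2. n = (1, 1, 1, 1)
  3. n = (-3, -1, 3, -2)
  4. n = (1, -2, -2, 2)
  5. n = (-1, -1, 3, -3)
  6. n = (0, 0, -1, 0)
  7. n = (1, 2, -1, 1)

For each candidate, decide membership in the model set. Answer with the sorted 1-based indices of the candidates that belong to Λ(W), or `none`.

2, 6

Internal map: ζ^{3j} for j=0..3 gives (1,0), (−√2/2,√2/2), (0,−1), (√2/2,√2/2).
candidate 1: n = (-1, 1, -1, -1) → π⊥ ≈ (-2.414214, +1.000000); max(|x|,|y|,|x±y|/√2) = 2.414214 > 1.5 ⇒ ∉ W
candidate 2: n = (1, 1, 1, 1) → π⊥ ≈ (+1.000000, +0.414214); max(|x|,|y|,|x±y|/√2) = 1.000000 ≤ 1.5 ⇒ ∈ W
candidate 3: n = (-3, -1, 3, -2) → π⊥ ≈ (-3.707107, -5.121320); max(|x|,|y|,|x±y|/√2) = 6.242641 > 1.5 ⇒ ∉ W
candidate 4: n = (1, -2, -2, 2) → π⊥ ≈ (+3.828427, +2.000000); max(|x|,|y|,|x±y|/√2) = 4.121320 > 1.5 ⇒ ∉ W
candidate 5: n = (-1, -1, 3, -3) → π⊥ ≈ (-2.414214, -5.828427); max(|x|,|y|,|x±y|/√2) = 5.828427 > 1.5 ⇒ ∉ W
candidate 6: n = (0, 0, -1, 0) → π⊥ ≈ (+0.000000, +1.000000); max(|x|,|y|,|x±y|/√2) = 1.000000 ≤ 1.5 ⇒ ∈ W
candidate 7: n = (1, 2, -1, 1) → π⊥ ≈ (+0.292893, +3.121320); max(|x|,|y|,|x±y|/√2) = 3.121320 > 1.5 ⇒ ∉ W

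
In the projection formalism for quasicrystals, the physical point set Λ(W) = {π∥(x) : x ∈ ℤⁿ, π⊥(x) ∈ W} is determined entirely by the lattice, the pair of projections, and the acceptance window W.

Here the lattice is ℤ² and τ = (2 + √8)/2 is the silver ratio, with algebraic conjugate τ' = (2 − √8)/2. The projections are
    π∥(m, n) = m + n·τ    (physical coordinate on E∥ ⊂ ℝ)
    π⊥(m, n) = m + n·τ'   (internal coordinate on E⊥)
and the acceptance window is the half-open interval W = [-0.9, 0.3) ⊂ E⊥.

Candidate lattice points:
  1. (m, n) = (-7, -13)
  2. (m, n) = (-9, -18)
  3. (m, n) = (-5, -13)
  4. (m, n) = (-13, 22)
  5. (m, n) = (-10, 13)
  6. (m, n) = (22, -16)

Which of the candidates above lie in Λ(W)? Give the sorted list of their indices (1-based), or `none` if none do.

none

τ' = (2−√8)/2 ≈ -0.4142.
#1 (-7,-13): internal coord -7 + (-13)·τ' = -1.6152; -1.6152 ∉ [-0.9, 0.3) → out
#2 (-9,-18): internal coord -9 + (-18)·τ' = -1.5442; -1.5442 ∉ [-0.9, 0.3) → out
#3 (-5,-13): internal coord -5 + (-13)·τ' = +0.3848; +0.3848 ∉ [-0.9, 0.3) → out
#4 (-13,22): internal coord -13 + (22)·τ' = -22.1127; -22.1127 ∉ [-0.9, 0.3) → out
#5 (-10,13): internal coord -10 + (13)·τ' = -15.3848; -15.3848 ∉ [-0.9, 0.3) → out
#6 (22,-16): internal coord 22 + (-16)·τ' = +28.6274; +28.6274 ∉ [-0.9, 0.3) → out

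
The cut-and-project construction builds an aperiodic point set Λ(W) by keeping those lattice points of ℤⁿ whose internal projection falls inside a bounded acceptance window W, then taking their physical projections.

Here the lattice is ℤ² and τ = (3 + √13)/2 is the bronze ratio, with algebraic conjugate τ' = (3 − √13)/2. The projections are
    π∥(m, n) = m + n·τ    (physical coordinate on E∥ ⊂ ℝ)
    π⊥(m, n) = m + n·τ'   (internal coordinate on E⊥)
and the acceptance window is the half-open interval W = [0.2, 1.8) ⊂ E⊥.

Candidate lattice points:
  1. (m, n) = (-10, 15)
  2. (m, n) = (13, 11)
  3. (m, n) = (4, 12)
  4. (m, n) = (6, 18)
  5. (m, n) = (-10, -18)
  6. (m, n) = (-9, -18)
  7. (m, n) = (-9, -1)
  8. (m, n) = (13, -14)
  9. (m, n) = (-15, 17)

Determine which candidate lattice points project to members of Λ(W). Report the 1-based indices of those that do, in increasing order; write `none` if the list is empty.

3, 4

τ' = (3−√13)/2 ≈ -0.30278.
candidate 1: (m,n)=(-10,15) → π∥ = -10+15·τ ≈ 39.54163, π⊥ = -10+15·τ' ≈ -14.54163 ∉ [0.2, 1.8) ⇒ out
candidate 2: (m,n)=(13,11) → π∥ = 13+11·τ ≈ 49.33053, π⊥ = 13+11·τ' ≈ 9.66947 ∉ [0.2, 1.8) ⇒ out
candidate 3: (m,n)=(4,12) → π∥ = 4+12·τ ≈ 43.63331, π⊥ = 4+12·τ' ≈ 0.36669 ∈ [0.2, 1.8) ⇒ IN Λ
candidate 4: (m,n)=(6,18) → π∥ = 6+18·τ ≈ 65.44996, π⊥ = 6+18·τ' ≈ 0.55004 ∈ [0.2, 1.8) ⇒ IN Λ
candidate 5: (m,n)=(-10,-18) → π∥ = -10-18·τ ≈ -69.44996, π⊥ = -10-18·τ' ≈ -4.55004 ∉ [0.2, 1.8) ⇒ out
candidate 6: (m,n)=(-9,-18) → π∥ = -9-18·τ ≈ -68.44996, π⊥ = -9-18·τ' ≈ -3.55004 ∉ [0.2, 1.8) ⇒ out
candidate 7: (m,n)=(-9,-1) → π∥ = -9-1·τ ≈ -12.30278, π⊥ = -9-1·τ' ≈ -8.69722 ∉ [0.2, 1.8) ⇒ out
candidate 8: (m,n)=(13,-14) → π∥ = 13-14·τ ≈ -33.23886, π⊥ = 13-14·τ' ≈ 17.23886 ∉ [0.2, 1.8) ⇒ out
candidate 9: (m,n)=(-15,17) → π∥ = -15+17·τ ≈ 41.14719, π⊥ = -15+17·τ' ≈ -20.14719 ∉ [0.2, 1.8) ⇒ out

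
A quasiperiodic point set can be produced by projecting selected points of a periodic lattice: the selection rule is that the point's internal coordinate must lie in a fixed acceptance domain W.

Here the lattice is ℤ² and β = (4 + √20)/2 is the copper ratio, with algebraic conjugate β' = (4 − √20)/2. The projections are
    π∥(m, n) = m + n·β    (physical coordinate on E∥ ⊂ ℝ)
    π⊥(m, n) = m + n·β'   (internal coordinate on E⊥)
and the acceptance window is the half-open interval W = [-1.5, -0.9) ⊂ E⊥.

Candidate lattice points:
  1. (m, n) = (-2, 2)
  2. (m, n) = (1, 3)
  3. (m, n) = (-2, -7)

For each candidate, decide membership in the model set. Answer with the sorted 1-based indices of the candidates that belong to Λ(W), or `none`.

none

β' = (4−√20)/2 ≈ -0.2361.
candidate 1: (m,n)=(-2,2) → π∥ = -2+2·β ≈ 6.4721, π⊥ = -2+2·β' ≈ -2.4721 ∉ [-1.5, -0.9) ⇒ out
candidate 2: (m,n)=(1,3) → π∥ = 1+3·β ≈ 13.7082, π⊥ = 1+3·β' ≈ 0.2918 ∉ [-1.5, -0.9) ⇒ out
candidate 3: (m,n)=(-2,-7) → π∥ = -2-7·β ≈ -31.6525, π⊥ = -2-7·β' ≈ -0.3475 ∉ [-1.5, -0.9) ⇒ out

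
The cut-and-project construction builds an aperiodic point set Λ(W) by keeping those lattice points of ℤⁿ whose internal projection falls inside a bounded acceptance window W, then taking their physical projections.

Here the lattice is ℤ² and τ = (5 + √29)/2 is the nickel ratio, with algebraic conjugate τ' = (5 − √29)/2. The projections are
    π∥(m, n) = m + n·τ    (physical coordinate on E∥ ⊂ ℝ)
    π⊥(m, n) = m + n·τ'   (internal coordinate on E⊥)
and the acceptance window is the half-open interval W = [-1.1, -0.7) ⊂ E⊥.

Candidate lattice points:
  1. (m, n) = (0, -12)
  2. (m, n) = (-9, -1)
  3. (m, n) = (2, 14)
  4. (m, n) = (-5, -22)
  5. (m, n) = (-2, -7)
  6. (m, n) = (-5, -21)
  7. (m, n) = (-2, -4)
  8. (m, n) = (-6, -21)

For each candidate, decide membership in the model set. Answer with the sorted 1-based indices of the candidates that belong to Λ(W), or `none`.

4, 6

τ' = (5−√29)/2 ≈ -0.1926.
candidate 1: (m,n)=(0,-12) → π∥ = 0-12·τ ≈ -62.3110, π⊥ = 0-12·τ' ≈ 2.3110 ∉ [-1.1, -0.7) ⇒ out
candidate 2: (m,n)=(-9,-1) → π∥ = -9-1·τ ≈ -14.1926, π⊥ = -9-1·τ' ≈ -8.8074 ∉ [-1.1, -0.7) ⇒ out
candidate 3: (m,n)=(2,14) → π∥ = 2+14·τ ≈ 74.6962, π⊥ = 2+14·τ' ≈ -0.6962 ∉ [-1.1, -0.7) ⇒ out
candidate 4: (m,n)=(-5,-22) → π∥ = -5-22·τ ≈ -119.2368, π⊥ = -5-22·τ' ≈ -0.7632 ∈ [-1.1, -0.7) ⇒ IN Λ
candidate 5: (m,n)=(-2,-7) → π∥ = -2-7·τ ≈ -38.3481, π⊥ = -2-7·τ' ≈ -0.6519 ∉ [-1.1, -0.7) ⇒ out
candidate 6: (m,n)=(-5,-21) → π∥ = -5-21·τ ≈ -114.0442, π⊥ = -5-21·τ' ≈ -0.9558 ∈ [-1.1, -0.7) ⇒ IN Λ
candidate 7: (m,n)=(-2,-4) → π∥ = -2-4·τ ≈ -22.7703, π⊥ = -2-4·τ' ≈ -1.2297 ∉ [-1.1, -0.7) ⇒ out
candidate 8: (m,n)=(-6,-21) → π∥ = -6-21·τ ≈ -115.0442, π⊥ = -6-21·τ' ≈ -1.9558 ∉ [-1.1, -0.7) ⇒ out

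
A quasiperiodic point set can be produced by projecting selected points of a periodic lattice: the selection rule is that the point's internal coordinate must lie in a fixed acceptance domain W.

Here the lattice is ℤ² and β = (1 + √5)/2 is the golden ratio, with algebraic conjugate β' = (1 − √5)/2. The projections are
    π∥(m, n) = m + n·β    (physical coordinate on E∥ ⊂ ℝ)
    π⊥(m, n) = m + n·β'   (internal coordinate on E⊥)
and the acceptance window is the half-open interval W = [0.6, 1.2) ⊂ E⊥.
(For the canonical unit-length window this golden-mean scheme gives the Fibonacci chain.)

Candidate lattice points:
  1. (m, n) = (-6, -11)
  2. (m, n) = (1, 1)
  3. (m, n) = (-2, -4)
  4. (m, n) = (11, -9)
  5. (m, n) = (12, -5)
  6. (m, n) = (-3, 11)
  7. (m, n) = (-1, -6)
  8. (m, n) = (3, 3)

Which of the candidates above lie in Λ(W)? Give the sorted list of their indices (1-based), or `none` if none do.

1, 8

Numerically β ≈ 1.61803 and β' = −1/β ≈ -0.61803.
#1 (-6,-11): internal coord -6 + (-11)·β' = +0.79837; +0.79837 ∈ [0.6, 1.2) → IN Λ
#2 (1,1): internal coord 1 + (1)·β' = +0.38197; +0.38197 ∉ [0.6, 1.2) → out
#3 (-2,-4): internal coord -2 + (-4)·β' = +0.47214; +0.47214 ∉ [0.6, 1.2) → out
#4 (11,-9): internal coord 11 + (-9)·β' = +16.56231; +16.56231 ∉ [0.6, 1.2) → out
#5 (12,-5): internal coord 12 + (-5)·β' = +15.09017; +15.09017 ∉ [0.6, 1.2) → out
#6 (-3,11): internal coord -3 + (11)·β' = -9.79837; -9.79837 ∉ [0.6, 1.2) → out
#7 (-1,-6): internal coord -1 + (-6)·β' = +2.70820; +2.70820 ∉ [0.6, 1.2) → out
#8 (3,3): internal coord 3 + (3)·β' = +1.14590; +1.14590 ∈ [0.6, 1.2) → IN Λ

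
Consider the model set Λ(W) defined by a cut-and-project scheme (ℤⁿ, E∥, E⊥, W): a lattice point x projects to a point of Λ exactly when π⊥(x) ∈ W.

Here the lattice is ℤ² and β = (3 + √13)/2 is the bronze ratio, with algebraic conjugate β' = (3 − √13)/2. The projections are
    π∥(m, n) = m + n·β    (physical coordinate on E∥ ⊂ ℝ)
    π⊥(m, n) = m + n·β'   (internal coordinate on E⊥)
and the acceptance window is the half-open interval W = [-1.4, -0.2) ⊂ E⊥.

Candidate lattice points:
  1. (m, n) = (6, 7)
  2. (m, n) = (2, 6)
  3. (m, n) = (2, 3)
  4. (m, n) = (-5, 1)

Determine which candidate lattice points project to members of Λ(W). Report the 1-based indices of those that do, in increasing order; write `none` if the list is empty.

Compute β' = (3−√13)/2 = -0.30278, so π⊥(m,n) = m -0.30278·n.
[1] lift (6,7): star map gives 3.88057; window check -1.4 ≤ 3.88057 < -0.2 is false → out
[2] lift (2,6): star map gives 0.18335; window check -1.4 ≤ 0.18335 < -0.2 is false → out
[3] lift (2,3): star map gives 1.09167; window check -1.4 ≤ 1.09167 < -0.2 is false → out
[4] lift (-5,1): star map gives -5.30278; window check -1.4 ≤ -5.30278 < -0.2 is false → out

none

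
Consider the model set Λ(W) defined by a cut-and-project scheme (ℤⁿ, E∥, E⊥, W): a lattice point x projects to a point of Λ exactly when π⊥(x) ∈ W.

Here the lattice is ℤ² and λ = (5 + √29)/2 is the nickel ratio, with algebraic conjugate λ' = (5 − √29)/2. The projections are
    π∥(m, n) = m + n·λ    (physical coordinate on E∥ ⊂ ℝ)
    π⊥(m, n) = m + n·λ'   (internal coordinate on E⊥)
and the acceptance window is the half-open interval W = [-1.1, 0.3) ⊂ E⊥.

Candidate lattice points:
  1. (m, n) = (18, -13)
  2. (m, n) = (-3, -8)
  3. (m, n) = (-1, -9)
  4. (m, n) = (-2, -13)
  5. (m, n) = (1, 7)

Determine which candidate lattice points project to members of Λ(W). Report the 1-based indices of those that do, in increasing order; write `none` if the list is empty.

5

Compute λ' = (5−√29)/2 = -0.192582, so π⊥(m,n) = m -0.192582·n.
candidate 1: (m,n)=(18,-13) → π∥ = 18-13·λ ≈ -49.503571, π⊥ = 18-13·λ' ≈ 20.503571 ∉ [-1.1, 0.3) ⇒ out
candidate 2: (m,n)=(-3,-8) → π∥ = -3-8·λ ≈ -44.540659, π⊥ = -3-8·λ' ≈ -1.459341 ∉ [-1.1, 0.3) ⇒ out
candidate 3: (m,n)=(-1,-9) → π∥ = -1-9·λ ≈ -47.733242, π⊥ = -1-9·λ' ≈ 0.733242 ∉ [-1.1, 0.3) ⇒ out
candidate 4: (m,n)=(-2,-13) → π∥ = -2-13·λ ≈ -69.503571, π⊥ = -2-13·λ' ≈ 0.503571 ∉ [-1.1, 0.3) ⇒ out
candidate 5: (m,n)=(1,7) → π∥ = 1+7·λ ≈ 37.348077, π⊥ = 1+7·λ' ≈ -0.348077 ∈ [-1.1, 0.3) ⇒ IN Λ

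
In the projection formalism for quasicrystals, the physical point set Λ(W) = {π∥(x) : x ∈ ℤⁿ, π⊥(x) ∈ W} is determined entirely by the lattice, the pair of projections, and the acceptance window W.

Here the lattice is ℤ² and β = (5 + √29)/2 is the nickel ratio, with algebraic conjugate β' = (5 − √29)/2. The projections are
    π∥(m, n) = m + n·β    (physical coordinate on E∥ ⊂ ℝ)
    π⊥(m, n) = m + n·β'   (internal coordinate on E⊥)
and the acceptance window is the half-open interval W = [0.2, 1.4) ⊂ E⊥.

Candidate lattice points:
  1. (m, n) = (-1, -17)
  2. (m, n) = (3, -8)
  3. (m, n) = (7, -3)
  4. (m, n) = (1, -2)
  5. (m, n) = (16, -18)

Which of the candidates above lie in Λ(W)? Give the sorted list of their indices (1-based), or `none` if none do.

4

Numerically β ≈ 5.192582 and β' = −1/β ≈ -0.192582.
candidate 1: (m,n)=(-1,-17) → π∥ = -1-17·β ≈ -89.273901, π⊥ = -1-17·β' ≈ 2.273901 ∉ [0.2, 1.4) ⇒ out
candidate 2: (m,n)=(3,-8) → π∥ = 3-8·β ≈ -38.540659, π⊥ = 3-8·β' ≈ 4.540659 ∉ [0.2, 1.4) ⇒ out
candidate 3: (m,n)=(7,-3) → π∥ = 7-3·β ≈ -8.577747, π⊥ = 7-3·β' ≈ 7.577747 ∉ [0.2, 1.4) ⇒ out
candidate 4: (m,n)=(1,-2) → π∥ = 1-2·β ≈ -9.385165, π⊥ = 1-2·β' ≈ 1.385165 ∈ [0.2, 1.4) ⇒ IN Λ
candidate 5: (m,n)=(16,-18) → π∥ = 16-18·β ≈ -77.466483, π⊥ = 16-18·β' ≈ 19.466483 ∉ [0.2, 1.4) ⇒ out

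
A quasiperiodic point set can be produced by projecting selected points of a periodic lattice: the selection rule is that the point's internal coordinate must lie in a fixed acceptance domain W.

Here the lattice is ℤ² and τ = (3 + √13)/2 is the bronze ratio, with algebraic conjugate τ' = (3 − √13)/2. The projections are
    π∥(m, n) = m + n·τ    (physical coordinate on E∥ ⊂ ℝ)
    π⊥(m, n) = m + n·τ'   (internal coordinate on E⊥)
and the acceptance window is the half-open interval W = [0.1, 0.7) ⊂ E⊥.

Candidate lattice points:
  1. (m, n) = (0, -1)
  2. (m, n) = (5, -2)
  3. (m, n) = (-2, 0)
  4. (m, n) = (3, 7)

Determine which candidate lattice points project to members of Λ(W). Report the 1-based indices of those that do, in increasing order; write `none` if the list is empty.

1

Compute τ' = (3−√13)/2 = -0.302776, so π⊥(m,n) = m -0.302776·n.
candidate 1: (m,n)=(0,-1) → π∥ = 0-1·τ ≈ -3.302776, π⊥ = 0-1·τ' ≈ 0.302776 ∈ [0.1, 0.7) ⇒ IN Λ
candidate 2: (m,n)=(5,-2) → π∥ = 5-2·τ ≈ -1.605551, π⊥ = 5-2·τ' ≈ 5.605551 ∉ [0.1, 0.7) ⇒ out
candidate 3: (m,n)=(-2,0) → π∥ = -2+0·τ ≈ -2.000000, π⊥ = -2+0·τ' ≈ -2.000000 ∉ [0.1, 0.7) ⇒ out
candidate 4: (m,n)=(3,7) → π∥ = 3+7·τ ≈ 26.119429, π⊥ = 3+7·τ' ≈ 0.880571 ∉ [0.1, 0.7) ⇒ out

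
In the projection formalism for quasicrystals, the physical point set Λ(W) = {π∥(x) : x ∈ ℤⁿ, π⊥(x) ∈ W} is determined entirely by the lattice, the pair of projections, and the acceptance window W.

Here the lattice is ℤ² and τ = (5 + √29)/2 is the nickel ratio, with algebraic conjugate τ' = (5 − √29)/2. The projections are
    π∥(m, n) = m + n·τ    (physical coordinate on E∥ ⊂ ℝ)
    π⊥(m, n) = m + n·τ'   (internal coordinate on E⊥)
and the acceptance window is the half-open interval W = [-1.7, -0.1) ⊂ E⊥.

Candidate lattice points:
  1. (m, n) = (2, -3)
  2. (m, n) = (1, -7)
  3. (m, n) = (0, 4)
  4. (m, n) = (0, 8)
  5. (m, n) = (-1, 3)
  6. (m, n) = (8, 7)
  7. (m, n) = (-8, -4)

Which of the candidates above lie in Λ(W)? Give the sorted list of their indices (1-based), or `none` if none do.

Numerically τ ≈ 5.1926 and τ' = −1/τ ≈ -0.1926.
candidate 1: (m,n)=(2,-3) → π∥ = 2-3·τ ≈ -13.5777, π⊥ = 2-3·τ' ≈ 2.5777 ∉ [-1.7, -0.1) ⇒ out
candidate 2: (m,n)=(1,-7) → π∥ = 1-7·τ ≈ -35.3481, π⊥ = 1-7·τ' ≈ 2.3481 ∉ [-1.7, -0.1) ⇒ out
candidate 3: (m,n)=(0,4) → π∥ = 0+4·τ ≈ 20.7703, π⊥ = 0+4·τ' ≈ -0.7703 ∈ [-1.7, -0.1) ⇒ IN Λ
candidate 4: (m,n)=(0,8) → π∥ = 0+8·τ ≈ 41.5407, π⊥ = 0+8·τ' ≈ -1.5407 ∈ [-1.7, -0.1) ⇒ IN Λ
candidate 5: (m,n)=(-1,3) → π∥ = -1+3·τ ≈ 14.5777, π⊥ = -1+3·τ' ≈ -1.5777 ∈ [-1.7, -0.1) ⇒ IN Λ
candidate 6: (m,n)=(8,7) → π∥ = 8+7·τ ≈ 44.3481, π⊥ = 8+7·τ' ≈ 6.6519 ∉ [-1.7, -0.1) ⇒ out
candidate 7: (m,n)=(-8,-4) → π∥ = -8-4·τ ≈ -28.7703, π⊥ = -8-4·τ' ≈ -7.2297 ∉ [-1.7, -0.1) ⇒ out

3, 4, 5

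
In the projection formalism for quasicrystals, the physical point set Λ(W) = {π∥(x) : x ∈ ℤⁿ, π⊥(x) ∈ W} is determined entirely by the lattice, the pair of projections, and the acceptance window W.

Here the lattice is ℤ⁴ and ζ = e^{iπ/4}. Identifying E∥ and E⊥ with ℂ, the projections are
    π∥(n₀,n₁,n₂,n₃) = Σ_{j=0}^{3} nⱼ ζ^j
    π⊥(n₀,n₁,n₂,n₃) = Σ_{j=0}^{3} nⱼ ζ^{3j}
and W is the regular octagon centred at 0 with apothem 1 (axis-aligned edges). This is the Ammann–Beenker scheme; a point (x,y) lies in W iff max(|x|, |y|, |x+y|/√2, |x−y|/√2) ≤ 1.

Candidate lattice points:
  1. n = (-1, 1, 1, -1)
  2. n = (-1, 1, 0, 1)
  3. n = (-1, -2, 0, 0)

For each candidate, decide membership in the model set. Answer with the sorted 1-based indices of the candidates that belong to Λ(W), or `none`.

none

With ζ = e^{iπ/4} the internal vectors are ζ^0,ζ^3,ζ^6,ζ^9.
candidate 1: n = (-1, 1, 1, -1) → π⊥ ≈ (-2.4142, -1.0000); max(|x|,|y|,|x±y|/√2) = 2.4142 > 1 ⇒ ∉ W
candidate 2: n = (-1, 1, 0, 1) → π⊥ ≈ (-1.0000, +1.4142); max(|x|,|y|,|x±y|/√2) = 1.7071 > 1 ⇒ ∉ W
candidate 3: n = (-1, -2, 0, 0) → π⊥ ≈ (+0.4142, -1.4142); max(|x|,|y|,|x±y|/√2) = 1.4142 > 1 ⇒ ∉ W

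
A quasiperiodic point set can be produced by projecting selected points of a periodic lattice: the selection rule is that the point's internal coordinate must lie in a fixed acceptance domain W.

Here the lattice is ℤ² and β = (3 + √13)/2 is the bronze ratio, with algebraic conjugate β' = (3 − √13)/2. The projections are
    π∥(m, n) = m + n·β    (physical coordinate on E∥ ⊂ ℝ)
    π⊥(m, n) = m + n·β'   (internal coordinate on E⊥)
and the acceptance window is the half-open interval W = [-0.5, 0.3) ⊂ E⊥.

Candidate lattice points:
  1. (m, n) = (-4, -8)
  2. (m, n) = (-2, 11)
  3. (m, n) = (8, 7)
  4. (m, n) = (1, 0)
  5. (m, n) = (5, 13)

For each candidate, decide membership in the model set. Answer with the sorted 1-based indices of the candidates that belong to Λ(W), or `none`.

none

Compute β' = (3−√13)/2 = -0.3028, so π⊥(m,n) = m -0.3028·n.
[1] lift (-4,-8): star map gives -1.5778; window check -0.5 ≤ -1.5778 < 0.3 is false → out
[2] lift (-2,11): star map gives -5.3305; window check -0.5 ≤ -5.3305 < 0.3 is false → out
[3] lift (8,7): star map gives 5.8806; window check -0.5 ≤ 5.8806 < 0.3 is false → out
[4] lift (1,0): star map gives 1.0000; window check -0.5 ≤ 1.0000 < 0.3 is false → out
[5] lift (5,13): star map gives 1.0639; window check -0.5 ≤ 1.0639 < 0.3 is false → out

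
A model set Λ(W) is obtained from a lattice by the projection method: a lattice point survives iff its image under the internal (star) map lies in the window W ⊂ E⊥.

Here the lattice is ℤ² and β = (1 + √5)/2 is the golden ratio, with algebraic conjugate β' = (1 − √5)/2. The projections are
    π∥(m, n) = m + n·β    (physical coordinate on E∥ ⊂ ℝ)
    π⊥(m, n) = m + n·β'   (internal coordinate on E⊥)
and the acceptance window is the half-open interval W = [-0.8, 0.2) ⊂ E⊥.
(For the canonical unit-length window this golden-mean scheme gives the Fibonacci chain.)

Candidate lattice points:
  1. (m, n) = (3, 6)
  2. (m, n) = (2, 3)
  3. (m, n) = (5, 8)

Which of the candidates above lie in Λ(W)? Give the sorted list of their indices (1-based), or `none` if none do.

1, 2, 3

Compute β' = (1−√5)/2 = -0.618034, so π⊥(m,n) = m -0.618034·n.
candidate 1: (m,n)=(3,6) → π∥ = 3+6·β ≈ 12.708204, π⊥ = 3+6·β' ≈ -0.708204 ∈ [-0.8, 0.2) ⇒ IN Λ
candidate 2: (m,n)=(2,3) → π∥ = 2+3·β ≈ 6.854102, π⊥ = 2+3·β' ≈ 0.145898 ∈ [-0.8, 0.2) ⇒ IN Λ
candidate 3: (m,n)=(5,8) → π∥ = 5+8·β ≈ 17.944272, π⊥ = 5+8·β' ≈ 0.055728 ∈ [-0.8, 0.2) ⇒ IN Λ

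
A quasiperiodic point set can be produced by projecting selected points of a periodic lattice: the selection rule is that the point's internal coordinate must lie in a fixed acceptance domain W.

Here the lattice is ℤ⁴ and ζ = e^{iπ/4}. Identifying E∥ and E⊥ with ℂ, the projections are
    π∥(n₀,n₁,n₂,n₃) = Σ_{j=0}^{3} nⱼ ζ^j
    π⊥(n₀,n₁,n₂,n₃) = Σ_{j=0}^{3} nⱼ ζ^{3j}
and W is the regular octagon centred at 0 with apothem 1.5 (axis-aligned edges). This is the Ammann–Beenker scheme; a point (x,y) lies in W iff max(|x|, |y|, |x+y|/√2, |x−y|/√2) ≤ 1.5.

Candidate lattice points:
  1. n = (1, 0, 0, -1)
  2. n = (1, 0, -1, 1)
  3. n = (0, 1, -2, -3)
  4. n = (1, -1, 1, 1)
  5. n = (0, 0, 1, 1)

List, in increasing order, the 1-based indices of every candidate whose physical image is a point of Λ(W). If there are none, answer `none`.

1, 5

With ζ = e^{iπ/4} the internal vectors are ζ^0,ζ^3,ζ^6,ζ^9.
#1 (1, 0, 0, -1): internal (0.292893, -0.707107); octagon support 0.707107 vs apothem 1.5 → ∈ W
#2 (1, 0, -1, 1): internal (1.707107, 1.707107); octagon support 2.414214 vs apothem 1.5 → ∉ W
#3 (0, 1, -2, -3): internal (-2.828427, 0.585786); octagon support 2.828427 vs apothem 1.5 → ∉ W
#4 (1, -1, 1, 1): internal (2.414214, -1.000000); octagon support 2.414214 vs apothem 1.5 → ∉ W
#5 (0, 0, 1, 1): internal (0.707107, -0.292893); octagon support 0.707107 vs apothem 1.5 → ∈ W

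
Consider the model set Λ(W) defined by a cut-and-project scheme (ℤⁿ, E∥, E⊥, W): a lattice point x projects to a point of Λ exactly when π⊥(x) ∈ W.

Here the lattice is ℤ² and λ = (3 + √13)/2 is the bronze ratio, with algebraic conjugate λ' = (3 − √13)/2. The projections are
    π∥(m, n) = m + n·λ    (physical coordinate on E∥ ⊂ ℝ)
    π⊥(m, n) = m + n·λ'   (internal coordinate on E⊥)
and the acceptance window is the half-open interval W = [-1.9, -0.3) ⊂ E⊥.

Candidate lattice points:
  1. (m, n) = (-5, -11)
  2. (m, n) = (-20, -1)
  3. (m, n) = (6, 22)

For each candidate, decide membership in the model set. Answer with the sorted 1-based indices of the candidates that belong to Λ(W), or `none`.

1, 3

Numerically λ ≈ 3.3028 and λ' = −1/λ ≈ -0.3028.
#1 (-5,-11): internal coord -5 + (-11)·λ' = -1.6695; -1.6695 ∈ [-1.9, -0.3) → IN Λ
#2 (-20,-1): internal coord -20 + (-1)·λ' = -19.6972; -19.6972 ∉ [-1.9, -0.3) → out
#3 (6,22): internal coord 6 + (22)·λ' = -0.6611; -0.6611 ∈ [-1.9, -0.3) → IN Λ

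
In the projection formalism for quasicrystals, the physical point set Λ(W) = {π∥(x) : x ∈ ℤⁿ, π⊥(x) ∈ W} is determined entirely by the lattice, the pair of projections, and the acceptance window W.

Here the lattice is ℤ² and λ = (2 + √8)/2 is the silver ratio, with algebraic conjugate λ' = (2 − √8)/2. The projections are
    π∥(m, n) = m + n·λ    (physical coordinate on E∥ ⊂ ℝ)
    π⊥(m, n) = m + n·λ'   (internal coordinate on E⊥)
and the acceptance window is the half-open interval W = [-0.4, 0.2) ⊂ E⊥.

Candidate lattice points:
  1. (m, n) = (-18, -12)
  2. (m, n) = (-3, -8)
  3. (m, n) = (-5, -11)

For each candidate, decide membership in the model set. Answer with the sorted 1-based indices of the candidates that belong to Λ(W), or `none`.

none

λ' = (2−√8)/2 ≈ -0.4142.
#1 (-18,-12): internal coord -18 + (-12)·λ' = -13.0294; -13.0294 ∉ [-0.4, 0.2) → out
#2 (-3,-8): internal coord -3 + (-8)·λ' = +0.3137; +0.3137 ∉ [-0.4, 0.2) → out
#3 (-5,-11): internal coord -5 + (-11)·λ' = -0.4437; -0.4437 ∉ [-0.4, 0.2) → out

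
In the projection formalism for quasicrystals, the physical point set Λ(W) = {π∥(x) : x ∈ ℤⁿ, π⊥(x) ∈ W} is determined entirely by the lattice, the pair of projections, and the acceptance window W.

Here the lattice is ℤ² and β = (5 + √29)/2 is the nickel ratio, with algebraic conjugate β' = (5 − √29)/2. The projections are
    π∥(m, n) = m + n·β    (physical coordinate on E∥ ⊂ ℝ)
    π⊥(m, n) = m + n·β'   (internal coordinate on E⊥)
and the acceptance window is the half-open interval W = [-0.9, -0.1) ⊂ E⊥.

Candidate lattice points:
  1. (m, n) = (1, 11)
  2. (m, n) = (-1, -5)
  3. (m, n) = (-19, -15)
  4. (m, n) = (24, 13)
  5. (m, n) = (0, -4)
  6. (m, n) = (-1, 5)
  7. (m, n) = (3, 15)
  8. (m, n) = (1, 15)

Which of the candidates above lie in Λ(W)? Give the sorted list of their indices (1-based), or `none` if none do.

none

Compute β' = (5−√29)/2 = -0.192582, so π⊥(m,n) = m -0.192582·n.
candidate 1: (m,n)=(1,11) → π∥ = 1+11·β ≈ 58.118406, π⊥ = 1+11·β' ≈ -1.118406 ∉ [-0.9, -0.1) ⇒ out
candidate 2: (m,n)=(-1,-5) → π∥ = -1-5·β ≈ -26.962912, π⊥ = -1-5·β' ≈ -0.037088 ∉ [-0.9, -0.1) ⇒ out
candidate 3: (m,n)=(-19,-15) → π∥ = -19-15·β ≈ -96.888736, π⊥ = -19-15·β' ≈ -16.111264 ∉ [-0.9, -0.1) ⇒ out
candidate 4: (m,n)=(24,13) → π∥ = 24+13·β ≈ 91.503571, π⊥ = 24+13·β' ≈ 21.496429 ∉ [-0.9, -0.1) ⇒ out
candidate 5: (m,n)=(0,-4) → π∥ = 0-4·β ≈ -20.770330, π⊥ = 0-4·β' ≈ 0.770330 ∉ [-0.9, -0.1) ⇒ out
candidate 6: (m,n)=(-1,5) → π∥ = -1+5·β ≈ 24.962912, π⊥ = -1+5·β' ≈ -1.962912 ∉ [-0.9, -0.1) ⇒ out
candidate 7: (m,n)=(3,15) → π∥ = 3+15·β ≈ 80.888736, π⊥ = 3+15·β' ≈ 0.111264 ∉ [-0.9, -0.1) ⇒ out
candidate 8: (m,n)=(1,15) → π∥ = 1+15·β ≈ 78.888736, π⊥ = 1+15·β' ≈ -1.888736 ∉ [-0.9, -0.1) ⇒ out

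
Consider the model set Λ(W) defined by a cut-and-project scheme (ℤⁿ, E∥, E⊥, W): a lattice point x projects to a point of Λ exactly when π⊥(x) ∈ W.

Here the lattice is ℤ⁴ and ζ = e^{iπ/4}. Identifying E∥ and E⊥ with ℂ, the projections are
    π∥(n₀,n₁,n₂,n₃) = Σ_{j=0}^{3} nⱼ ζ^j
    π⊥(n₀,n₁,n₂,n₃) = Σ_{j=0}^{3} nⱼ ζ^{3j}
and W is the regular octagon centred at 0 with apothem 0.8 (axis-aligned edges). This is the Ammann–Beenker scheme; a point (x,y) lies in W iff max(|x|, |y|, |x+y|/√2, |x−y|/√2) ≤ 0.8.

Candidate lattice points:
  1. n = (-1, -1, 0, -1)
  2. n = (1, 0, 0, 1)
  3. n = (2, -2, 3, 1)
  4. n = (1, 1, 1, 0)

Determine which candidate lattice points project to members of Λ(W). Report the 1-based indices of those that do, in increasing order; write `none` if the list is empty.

4

With ζ = e^{iπ/4} the internal vectors are ζ^0,ζ^3,ζ^6,ζ^9.
#1 (-1, -1, 0, -1): internal (-1.000000, -1.414214); octagon support 1.707107 vs apothem 0.8 → ∉ W
#2 (1, 0, 0, 1): internal (1.707107, 0.707107); octagon support 1.707107 vs apothem 0.8 → ∉ W
#3 (2, -2, 3, 1): internal (4.121320, -3.707107); octagon support 5.535534 vs apothem 0.8 → ∉ W
#4 (1, 1, 1, 0): internal (0.292893, -0.292893); octagon support 0.414214 vs apothem 0.8 → ∈ W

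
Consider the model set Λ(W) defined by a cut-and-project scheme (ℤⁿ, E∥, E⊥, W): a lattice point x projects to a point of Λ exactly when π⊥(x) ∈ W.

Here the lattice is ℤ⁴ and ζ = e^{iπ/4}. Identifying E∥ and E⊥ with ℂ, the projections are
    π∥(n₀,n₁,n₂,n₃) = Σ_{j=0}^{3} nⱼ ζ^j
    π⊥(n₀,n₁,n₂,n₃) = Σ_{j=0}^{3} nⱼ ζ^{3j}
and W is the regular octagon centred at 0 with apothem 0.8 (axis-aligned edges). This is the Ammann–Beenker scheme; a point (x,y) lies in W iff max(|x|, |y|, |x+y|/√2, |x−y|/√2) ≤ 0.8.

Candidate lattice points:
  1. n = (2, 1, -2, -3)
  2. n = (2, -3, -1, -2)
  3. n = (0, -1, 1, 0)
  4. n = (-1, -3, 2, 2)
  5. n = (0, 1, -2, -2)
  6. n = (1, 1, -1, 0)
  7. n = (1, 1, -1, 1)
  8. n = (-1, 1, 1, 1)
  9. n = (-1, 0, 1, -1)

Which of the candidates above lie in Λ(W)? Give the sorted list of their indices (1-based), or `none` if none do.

Internal map: ζ^{3j} for j=0..3 gives (1,0), (−√2/2,√2/2), (0,−1), (√2/2,√2/2).
#1 (2, 1, -2, -3): internal (-0.82843, 0.58579); octagon support 1.00000 vs apothem 0.8 → ∉ W
#2 (2, -3, -1, -2): internal (2.70711, -2.53553); octagon support 3.70711 vs apothem 0.8 → ∉ W
#3 (0, -1, 1, 0): internal (0.70711, -1.70711); octagon support 1.70711 vs apothem 0.8 → ∉ W
#4 (-1, -3, 2, 2): internal (2.53553, -2.70711); octagon support 3.70711 vs apothem 0.8 → ∉ W
#5 (0, 1, -2, -2): internal (-2.12132, 1.29289); octagon support 2.41421 vs apothem 0.8 → ∉ W
#6 (1, 1, -1, 0): internal (0.29289, 1.70711); octagon support 1.70711 vs apothem 0.8 → ∉ W
#7 (1, 1, -1, 1): internal (1.00000, 2.41421); octagon support 2.41421 vs apothem 0.8 → ∉ W
#8 (-1, 1, 1, 1): internal (-1.00000, 0.41421); octagon support 1.00000 vs apothem 0.8 → ∉ W
#9 (-1, 0, 1, -1): internal (-1.70711, -1.70711); octagon support 2.41421 vs apothem 0.8 → ∉ W

none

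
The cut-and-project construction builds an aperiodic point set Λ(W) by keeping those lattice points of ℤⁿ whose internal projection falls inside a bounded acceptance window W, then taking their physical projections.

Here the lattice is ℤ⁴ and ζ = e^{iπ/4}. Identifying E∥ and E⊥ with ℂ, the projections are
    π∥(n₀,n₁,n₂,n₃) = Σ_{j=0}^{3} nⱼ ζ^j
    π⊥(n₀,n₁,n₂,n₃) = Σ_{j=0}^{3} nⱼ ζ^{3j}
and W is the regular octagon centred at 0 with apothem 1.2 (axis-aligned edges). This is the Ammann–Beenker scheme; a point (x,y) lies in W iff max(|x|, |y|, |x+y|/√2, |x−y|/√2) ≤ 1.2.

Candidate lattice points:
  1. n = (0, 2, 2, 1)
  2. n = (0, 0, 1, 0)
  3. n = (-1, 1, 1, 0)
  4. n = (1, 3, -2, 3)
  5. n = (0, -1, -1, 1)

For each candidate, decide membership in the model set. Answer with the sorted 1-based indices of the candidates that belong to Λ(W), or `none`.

π⊥(n) = n₀ + n₁ζ³ + n₂ζ⁶ + n₃ζ⁹ where ζ = e^{iπ/4}.
candidate 1: n = (0, 2, 2, 1) → π⊥ ≈ (-0.7071, +0.1213); max(|x|,|y|,|x±y|/√2) = 0.7071 ≤ 1.2 ⇒ ∈ W
candidate 2: n = (0, 0, 1, 0) → π⊥ ≈ (+0.0000, -1.0000); max(|x|,|y|,|x±y|/√2) = 1.0000 ≤ 1.2 ⇒ ∈ W
candidate 3: n = (-1, 1, 1, 0) → π⊥ ≈ (-1.7071, -0.2929); max(|x|,|y|,|x±y|/√2) = 1.7071 > 1.2 ⇒ ∉ W
candidate 4: n = (1, 3, -2, 3) → π⊥ ≈ (+1.0000, +6.2426); max(|x|,|y|,|x±y|/√2) = 6.2426 > 1.2 ⇒ ∉ W
candidate 5: n = (0, -1, -1, 1) → π⊥ ≈ (+1.4142, +1.0000); max(|x|,|y|,|x±y|/√2) = 1.7071 > 1.2 ⇒ ∉ W

1, 2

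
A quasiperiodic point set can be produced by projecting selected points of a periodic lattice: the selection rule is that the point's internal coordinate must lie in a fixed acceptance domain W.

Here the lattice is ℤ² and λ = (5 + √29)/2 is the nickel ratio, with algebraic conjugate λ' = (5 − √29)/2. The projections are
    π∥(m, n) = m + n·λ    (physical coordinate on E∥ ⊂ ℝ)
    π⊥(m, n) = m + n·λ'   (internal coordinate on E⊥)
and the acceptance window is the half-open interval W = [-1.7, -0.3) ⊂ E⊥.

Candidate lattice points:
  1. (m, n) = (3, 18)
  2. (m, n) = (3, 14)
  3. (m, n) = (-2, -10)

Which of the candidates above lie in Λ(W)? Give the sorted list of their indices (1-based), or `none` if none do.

Numerically λ ≈ 5.192582 and λ' = −1/λ ≈ -0.192582.
#1 (3,18): internal coord 3 + (18)·λ' = -0.466483; -0.466483 ∈ [-1.7, -0.3) → IN Λ
#2 (3,14): internal coord 3 + (14)·λ' = +0.303846; +0.303846 ∉ [-1.7, -0.3) → out
#3 (-2,-10): internal coord -2 + (-10)·λ' = -0.074176; -0.074176 ∉ [-1.7, -0.3) → out

1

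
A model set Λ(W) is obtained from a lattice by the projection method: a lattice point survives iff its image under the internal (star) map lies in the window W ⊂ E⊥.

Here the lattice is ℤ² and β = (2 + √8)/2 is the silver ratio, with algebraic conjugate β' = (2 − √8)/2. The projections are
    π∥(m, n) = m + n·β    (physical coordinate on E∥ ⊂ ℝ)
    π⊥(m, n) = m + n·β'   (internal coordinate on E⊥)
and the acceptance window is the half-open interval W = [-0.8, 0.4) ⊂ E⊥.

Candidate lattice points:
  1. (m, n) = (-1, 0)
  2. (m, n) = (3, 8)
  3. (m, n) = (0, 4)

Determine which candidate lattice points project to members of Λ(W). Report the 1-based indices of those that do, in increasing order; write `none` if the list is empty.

β' = (2−√8)/2 ≈ -0.414214.
#1 (-1,0): internal coord -1 + (0)·β' = -1.000000; -1.000000 ∉ [-0.8, 0.4) → out
#2 (3,8): internal coord 3 + (8)·β' = -0.313708; -0.313708 ∈ [-0.8, 0.4) → IN Λ
#3 (0,4): internal coord 0 + (4)·β' = -1.656854; -1.656854 ∉ [-0.8, 0.4) → out

2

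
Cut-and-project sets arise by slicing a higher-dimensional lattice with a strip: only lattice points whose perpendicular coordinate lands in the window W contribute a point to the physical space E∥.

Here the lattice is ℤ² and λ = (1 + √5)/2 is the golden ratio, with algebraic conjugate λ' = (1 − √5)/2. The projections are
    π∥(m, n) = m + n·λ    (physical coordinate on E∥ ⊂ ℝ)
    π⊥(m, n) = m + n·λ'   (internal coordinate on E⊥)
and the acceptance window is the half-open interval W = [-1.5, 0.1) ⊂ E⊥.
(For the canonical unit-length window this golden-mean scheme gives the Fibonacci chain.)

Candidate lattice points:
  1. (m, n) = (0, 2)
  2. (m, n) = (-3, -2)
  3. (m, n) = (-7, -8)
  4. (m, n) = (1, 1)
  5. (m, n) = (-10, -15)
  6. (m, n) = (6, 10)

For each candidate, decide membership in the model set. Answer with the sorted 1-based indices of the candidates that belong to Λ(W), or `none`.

λ' = (1−√5)/2 ≈ -0.618034.
#1 (0,2): internal coord 0 + (2)·λ' = -1.236068; -1.236068 ∈ [-1.5, 0.1) → IN Λ
#2 (-3,-2): internal coord -3 + (-2)·λ' = -1.763932; -1.763932 ∉ [-1.5, 0.1) → out
#3 (-7,-8): internal coord -7 + (-8)·λ' = -2.055728; -2.055728 ∉ [-1.5, 0.1) → out
#4 (1,1): internal coord 1 + (1)·λ' = +0.381966; +0.381966 ∉ [-1.5, 0.1) → out
#5 (-10,-15): internal coord -10 + (-15)·λ' = -0.729490; -0.729490 ∈ [-1.5, 0.1) → IN Λ
#6 (6,10): internal coord 6 + (10)·λ' = -0.180340; -0.180340 ∈ [-1.5, 0.1) → IN Λ

1, 5, 6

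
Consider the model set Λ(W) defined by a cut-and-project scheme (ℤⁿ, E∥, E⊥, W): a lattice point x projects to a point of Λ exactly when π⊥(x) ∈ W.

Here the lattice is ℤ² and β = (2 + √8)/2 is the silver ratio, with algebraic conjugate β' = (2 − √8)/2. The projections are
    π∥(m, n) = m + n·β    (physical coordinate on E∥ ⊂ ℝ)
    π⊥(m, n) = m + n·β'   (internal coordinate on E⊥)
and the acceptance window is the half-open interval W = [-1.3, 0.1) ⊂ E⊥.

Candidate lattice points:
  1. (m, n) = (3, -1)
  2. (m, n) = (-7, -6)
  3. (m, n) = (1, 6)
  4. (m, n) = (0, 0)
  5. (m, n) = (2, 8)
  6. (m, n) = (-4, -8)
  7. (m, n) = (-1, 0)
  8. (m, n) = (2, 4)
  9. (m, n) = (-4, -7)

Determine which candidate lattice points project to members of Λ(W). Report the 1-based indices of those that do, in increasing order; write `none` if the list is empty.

4, 6, 7, 9

β' = (2−√8)/2 ≈ -0.4142.
#1 (3,-1): internal coord 3 + (-1)·β' = +3.4142; +3.4142 ∉ [-1.3, 0.1) → out
#2 (-7,-6): internal coord -7 + (-6)·β' = -4.5147; -4.5147 ∉ [-1.3, 0.1) → out
#3 (1,6): internal coord 1 + (6)·β' = -1.4853; -1.4853 ∉ [-1.3, 0.1) → out
#4 (0,0): internal coord 0 + (0)·β' = +0.0000; +0.0000 ∈ [-1.3, 0.1) → IN Λ
#5 (2,8): internal coord 2 + (8)·β' = -1.3137; -1.3137 ∉ [-1.3, 0.1) → out
#6 (-4,-8): internal coord -4 + (-8)·β' = -0.6863; -0.6863 ∈ [-1.3, 0.1) → IN Λ
#7 (-1,0): internal coord -1 + (0)·β' = -1.0000; -1.0000 ∈ [-1.3, 0.1) → IN Λ
#8 (2,4): internal coord 2 + (4)·β' = +0.3431; +0.3431 ∉ [-1.3, 0.1) → out
#9 (-4,-7): internal coord -4 + (-7)·β' = -1.1005; -1.1005 ∈ [-1.3, 0.1) → IN Λ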